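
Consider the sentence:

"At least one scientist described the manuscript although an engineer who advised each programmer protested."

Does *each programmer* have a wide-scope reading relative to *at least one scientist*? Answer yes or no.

*each programmer* occurs within the relative clause *who advised each programmer*, which is itself inside the adjunct *although an engineer who advised each programmer protested*.
Even if one barrier were somehow void, the other would still block QR.
The inverse ordering *each programmer* > *at least one scientist* is therefore underivable.

No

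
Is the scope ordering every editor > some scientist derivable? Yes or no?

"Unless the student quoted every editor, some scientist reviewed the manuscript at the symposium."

*every editor* sits inside the adjunct clause *unless the student quoted every editor*.
Adjuncts are opaque for quantifier raising; a quantifier in an adjunct stays inside it.
So *every editor* cannot raise to a position above *some scientist*.

No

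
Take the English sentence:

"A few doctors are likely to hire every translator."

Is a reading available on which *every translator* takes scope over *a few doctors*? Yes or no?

Yes

*every translator* is the object of the infinitival complement of a raising predicate; raising infinitives are transparent for QR, so the two DPs are in effect clausemates.
Clause-internal QR can adjoin the lower DP above the subject, yielding the inverse reading.
Both orderings are possible: *a few doctors* > *every translator* and *every translator* > *a few doctors*.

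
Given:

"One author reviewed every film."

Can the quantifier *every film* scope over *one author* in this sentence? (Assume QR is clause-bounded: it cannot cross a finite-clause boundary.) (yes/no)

Both DPs are arguments of the same predicate; there is no clause or island boundary between them.
Nothing blocks QR of the lower DP to a position above the higher one, so inverse scope is available.
The sentence is scopally ambiguous between *one author* > *every film* and *every film* > *one author*.

Yes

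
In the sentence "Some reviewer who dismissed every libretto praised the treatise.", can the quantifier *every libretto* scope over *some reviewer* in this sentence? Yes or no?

No

*every libretto* occurs within the relative clause *who dismissed every libretto*.
Relative clauses are scope islands: a quantifier cannot QR out of a relative clause to take scope in the matrix clause.
The inverse ordering *every libretto* > *some reviewer* is therefore underivable.
(Only the surface reading survives: one fixed reviewer with respect to all the relevant librettos.)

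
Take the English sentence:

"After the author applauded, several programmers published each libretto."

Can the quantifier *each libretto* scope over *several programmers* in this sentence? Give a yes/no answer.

Yes

The adjunct clause does not contain *each libretto*, which is the matrix object.
Clause-internal QR can adjoin the lower DP above the subject, yielding the inverse reading.
Both orderings are possible: *several programmers* > *each libretto* and *each libretto* > *several programmers*.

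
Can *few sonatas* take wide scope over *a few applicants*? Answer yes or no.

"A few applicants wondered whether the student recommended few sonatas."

No

The target quantifier *few sonatas* is part of the embedded question *whether the student recommended few sonatas*.
The wh-island constraint blocks QR out of an embedded interrogative.
There is no licit LF on which *few sonatas* c-commands *a few applicants*.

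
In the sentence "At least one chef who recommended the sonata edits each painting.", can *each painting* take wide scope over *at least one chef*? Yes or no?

The relative clause *who recommended the sonata* modifies *at least one chef*, but *each painting* is not inside that relative clause — it is an argument of the matrix verb.
Ordinary QR to a clause-peripheral position gives the wide-scope LF for the lower DP.
So *each painting* > *at least one chef* is among the available readings.

Yes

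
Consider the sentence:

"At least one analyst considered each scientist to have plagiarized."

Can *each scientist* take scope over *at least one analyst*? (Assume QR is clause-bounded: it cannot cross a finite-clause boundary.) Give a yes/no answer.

*each scientist* is the subject of an ECM infinitive — the infinitival complement of an ECM verb is not a scope island, so *each scientist* can raise into the matrix clause.
Nothing blocks QR of the lower DP to a position above the higher one, so inverse scope is available.
Both orderings are possible: *at least one analyst* > *each scientist* and *each scientist* > *at least one analyst*.

Yes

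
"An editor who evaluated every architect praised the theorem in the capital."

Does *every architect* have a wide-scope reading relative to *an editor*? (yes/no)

No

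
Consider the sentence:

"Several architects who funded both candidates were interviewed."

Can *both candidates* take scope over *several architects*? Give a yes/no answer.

No

The DP *both candidates* is contained in the relative clause *who funded both candidates*.
QR out of a relative clause is ruled out by the relative-clause island constraint.
So *both candidates* cannot raise high enough to outscope *several architects*; only the surface ordering *several architects* > *both candidates* is available.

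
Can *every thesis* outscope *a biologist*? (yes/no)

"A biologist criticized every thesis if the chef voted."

Yes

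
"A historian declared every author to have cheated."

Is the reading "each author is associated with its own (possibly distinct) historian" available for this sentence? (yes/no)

The paraphrase describes the scope ordering *every author* > *a historian*.
The ECM infinitive is scope-transparent — *every author* is free to raise above *a historian*.
Clause-internal QR can adjoin the lower DP above the subject, yielding the inverse reading.
So *every author* > *a historian* is among the available readings.

Yes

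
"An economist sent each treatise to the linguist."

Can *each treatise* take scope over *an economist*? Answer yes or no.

Yes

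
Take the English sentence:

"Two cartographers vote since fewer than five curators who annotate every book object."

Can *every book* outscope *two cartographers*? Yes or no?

No

The DP *every book* is contained in the relative clause *who annotate every book*, which is itself inside the adjunct *since fewer than five curators who annotate every book object*.
Nested islands: the RC island is itself inside an adjunct island, so wide scope is doubly excluded.
There is no licit LF on which *every book* c-commands *two cartographers*.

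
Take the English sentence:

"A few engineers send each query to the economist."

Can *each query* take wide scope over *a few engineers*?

*a few engineers* and *each query* are co-arguments of the matrix verb, with nothing but a clause-internal boundary between them.
With no island boundary between them, the object can take inverse scope over the subject via ordinary QR within the clause.

Yes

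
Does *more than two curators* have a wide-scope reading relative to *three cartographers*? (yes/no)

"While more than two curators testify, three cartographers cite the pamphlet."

No

The target quantifier *more than two curators* is part of the adjunct clause *while more than two curators testify*.
Adverbial clauses are not L-marked, so they are barriers for QR — the quantifier cannot escape the adjunct.
*more than two curators* is confined to the island and cannot take scope over *three cartographers*.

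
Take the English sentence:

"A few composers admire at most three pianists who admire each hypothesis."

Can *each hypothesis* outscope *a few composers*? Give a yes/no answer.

No

*each hypothesis* is embedded in the relative clause *who admire each hypothesis* modifying *at most three pianists*.
Relative clauses are scope islands: a quantifier cannot QR out of a relative clause to take scope in the matrix clause.
The inverse ordering *each hypothesis* > *a few composers* is therefore underivable.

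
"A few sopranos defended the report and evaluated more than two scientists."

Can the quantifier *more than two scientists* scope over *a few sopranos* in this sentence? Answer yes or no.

No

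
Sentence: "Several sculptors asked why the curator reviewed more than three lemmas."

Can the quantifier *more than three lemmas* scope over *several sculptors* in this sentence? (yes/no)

No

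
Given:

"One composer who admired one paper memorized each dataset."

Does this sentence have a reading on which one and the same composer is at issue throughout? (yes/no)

Yes

The described interpretation is the *one composer* > *each dataset* scoping.
That is the surface-scope ordering, which is always one of the available readings — island constraints only ever restrict inverse scope.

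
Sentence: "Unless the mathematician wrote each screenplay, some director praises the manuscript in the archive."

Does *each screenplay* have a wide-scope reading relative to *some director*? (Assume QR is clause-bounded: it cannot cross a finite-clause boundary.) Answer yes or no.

No

Structurally, *each screenplay* is inside the adjunct clause *unless the mathematician wrote each screenplay*.
Adverbial clauses are not L-marked, so they are barriers for QR — the quantifier cannot escape the adjunct.
The ordering *each screenplay* > *some director* is therefore underivable.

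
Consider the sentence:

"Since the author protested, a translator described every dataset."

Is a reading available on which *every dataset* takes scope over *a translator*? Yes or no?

The adjunct clause does not contain *every dataset*, which is the matrix object.
Ordinary QR to a clause-peripheral position gives the wide-scope LF for the lower DP.

Yes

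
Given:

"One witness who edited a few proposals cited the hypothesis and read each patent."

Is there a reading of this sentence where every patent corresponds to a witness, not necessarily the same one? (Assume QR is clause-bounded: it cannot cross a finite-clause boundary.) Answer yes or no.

No

The described interpretation is the *each patent* > *one witness* scoping.
The DP *each patent* is contained in one conjunct of the coordinate structure (*read each patent*).
The Coordinate Structure Constraint blocks movement (including QR) out of a single conjunct.
So the wide-scope reading for *each patent* is blocked.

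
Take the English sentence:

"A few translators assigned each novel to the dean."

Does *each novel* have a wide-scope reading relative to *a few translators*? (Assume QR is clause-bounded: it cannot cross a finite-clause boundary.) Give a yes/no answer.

Yes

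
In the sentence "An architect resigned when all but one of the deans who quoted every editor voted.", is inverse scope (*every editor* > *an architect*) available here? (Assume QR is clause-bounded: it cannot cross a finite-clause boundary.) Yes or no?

*every editor* sits inside the relative clause *who quoted every editor*, which is itself inside the adjunct *when all but one of the deans who quoted every editor voted*.
Nested islands: the RC island is itself inside an adjunct island, so wide scope is doubly excluded.
*every editor* is confined to the island and cannot take scope over *an architect*.
(Only the surface reading survives: one fixed architect with respect to all the relevant editors.)

No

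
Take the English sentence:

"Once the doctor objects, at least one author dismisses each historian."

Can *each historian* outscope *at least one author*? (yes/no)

Neither queried DP is inside the adjunct, so the adjunct-island constraint does not apply.
With no island boundary between them, the object can take inverse scope over the subject via ordinary QR within the clause.

Yes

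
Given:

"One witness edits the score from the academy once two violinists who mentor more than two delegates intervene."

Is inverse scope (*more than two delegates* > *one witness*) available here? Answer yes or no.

No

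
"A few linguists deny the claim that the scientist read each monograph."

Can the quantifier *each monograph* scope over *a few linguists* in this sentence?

No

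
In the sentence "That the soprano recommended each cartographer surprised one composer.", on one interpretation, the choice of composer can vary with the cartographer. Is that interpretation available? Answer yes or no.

This is the *each cartographer* > *one composer* reading.
The target quantifier *each cartographer* is part of the sentential subject *that the soprano recommended each cartographer*.
Clausal subjects are scope islands; QR from inside the subject into the matrix is barred.
*each cartographer* > *one composer* would require crossing that boundary, which is illicit.

No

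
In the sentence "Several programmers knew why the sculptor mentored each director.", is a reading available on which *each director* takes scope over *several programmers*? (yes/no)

The DP *each director* is contained in the embedded question *why the sculptor mentored each director*.
Embedded wh-clauses are opaque for QR, so the quantifier stays inside the question.
The inverse ordering *each director* > *several programmers* is therefore underivable.

No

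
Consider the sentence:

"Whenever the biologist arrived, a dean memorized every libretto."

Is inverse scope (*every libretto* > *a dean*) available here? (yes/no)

Although there is an adjunct clause, *every libretto* is in the main clause, not inside the adjunct.
Clause-internal QR can adjoin the lower DP above the subject, yielding the inverse reading.
So *every libretto* > *a dean* is among the available readings.

Yes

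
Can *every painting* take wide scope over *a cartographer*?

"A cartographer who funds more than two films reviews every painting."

Although the sentence contains a relative clause (*who funds more than two films*), *every painting* is outside it, in the matrix VP.
Since no island is crossed, the inverse ordering is licensed alongside surface scope.

Yes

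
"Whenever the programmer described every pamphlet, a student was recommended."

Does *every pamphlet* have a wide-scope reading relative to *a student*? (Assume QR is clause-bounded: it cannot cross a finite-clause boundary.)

No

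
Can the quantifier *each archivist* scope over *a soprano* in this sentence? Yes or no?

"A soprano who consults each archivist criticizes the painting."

*each archivist* is embedded in the relative clause *who consults each archivist*.
Quantifiers inside a relative clause are trapped there; the RC boundary blocks QR.
*each archivist* is confined to the island and cannot take scope over *a soprano*.
(Only the surface reading survives: one fixed soprano with respect to all the relevant archivists.)

No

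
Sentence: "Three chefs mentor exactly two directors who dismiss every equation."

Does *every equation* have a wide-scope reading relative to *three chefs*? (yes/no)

The target quantifier *every equation* is part of the relative clause *who dismiss every equation* modifying *exactly two directors*.
Relative clauses are scope islands: a quantifier cannot QR out of a relative clause to take scope in the matrix clause.
The inverse ordering *every equation* > *three chefs* is therefore underivable.

No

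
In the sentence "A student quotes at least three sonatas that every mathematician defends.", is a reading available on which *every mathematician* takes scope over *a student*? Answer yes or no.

No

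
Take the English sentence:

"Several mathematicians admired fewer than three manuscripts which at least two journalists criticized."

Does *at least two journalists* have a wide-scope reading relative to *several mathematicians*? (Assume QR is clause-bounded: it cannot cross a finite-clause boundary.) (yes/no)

No

The target quantifier *at least two journalists* is part of the relative clause *which at least two journalists criticized* modifying *fewer than three manuscripts*.
Relative clauses block scope extraction: QR cannot target a position outside the modified NP.
The inverse ordering *at least two journalists* > *several mathematicians* is therefore underivable.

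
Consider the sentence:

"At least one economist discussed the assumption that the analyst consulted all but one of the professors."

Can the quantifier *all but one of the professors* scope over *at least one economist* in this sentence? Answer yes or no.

*all but one of the professors* occurs within the complex NP *the assumption that the analyst consulted all but one of the professors*.
The Complex NP Constraint bars QR out of the complement clause of a noun.
So the wide-scope reading for *all but one of the professors* is blocked.

No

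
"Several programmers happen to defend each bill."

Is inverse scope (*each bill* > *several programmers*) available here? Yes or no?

Yes

*each bill* is inside a raising infinitive, which is transparent to QR (no CP barrier), so it behaves as a matrix argument.
QR within a single clause is free, so the lower quantifier may take scope over the higher one.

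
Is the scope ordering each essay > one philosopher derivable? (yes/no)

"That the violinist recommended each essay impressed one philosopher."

The DP *each essay* is contained in the sentential subject *that the violinist recommended each essay*.
Subjects — clausal subjects included — are islands for extraction, and QR is no exception.
*each essay* > *one philosopher* would require crossing that boundary, which is illicit.

No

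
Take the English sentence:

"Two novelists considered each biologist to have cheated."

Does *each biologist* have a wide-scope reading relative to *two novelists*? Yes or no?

Yes

*each biologist* is the subject of an ECM infinitive — the infinitival complement of an ECM verb is not a scope island, so *each biologist* can raise into the matrix clause.
With no island boundary between them, the object can take inverse scope over the subject via ordinary QR within the clause.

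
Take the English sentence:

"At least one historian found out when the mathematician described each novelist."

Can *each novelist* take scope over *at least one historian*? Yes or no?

*each novelist* sits inside the embedded question *when the mathematician described each novelist*.
The wh-island constraint blocks QR out of an embedded interrogative.
*each novelist* > *at least one historian* would require crossing that boundary, which is illicit.

No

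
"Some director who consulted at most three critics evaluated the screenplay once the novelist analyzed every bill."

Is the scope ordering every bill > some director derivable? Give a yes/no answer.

*every bill* sits inside the adjunct clause *once the novelist analyzed every bill*.
Adjuncts are opaque for quantifier raising; a quantifier in an adjunct stays inside it.
There is no licit LF on which *every bill* c-commands *some director*.

No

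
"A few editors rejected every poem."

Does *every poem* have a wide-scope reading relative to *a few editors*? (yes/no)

*every poem* and *a few editors* are in the same minimal clause.
QR within a single clause is free, so the lower quantifier may take scope over the higher one.
The sentence is scopally ambiguous between *a few editors* > *every poem* and *every poem* > *a few editors*.

Yes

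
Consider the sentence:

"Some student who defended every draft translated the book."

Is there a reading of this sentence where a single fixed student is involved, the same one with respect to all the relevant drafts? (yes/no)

Yes

That reading corresponds to *some student* > *every draft*.
Nothing needs to raise for *some student* > *every draft*, so no island constraint is at stake.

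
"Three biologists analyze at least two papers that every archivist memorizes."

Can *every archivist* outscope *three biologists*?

No

The DP *every archivist* is contained in the relative clause *that every archivist memorizes* modifying *at least two papers*.
A relative clause is a scope island — quantifier raising cannot cross its boundary.
The inverse ordering *every archivist* > *three biologists* is therefore underivable.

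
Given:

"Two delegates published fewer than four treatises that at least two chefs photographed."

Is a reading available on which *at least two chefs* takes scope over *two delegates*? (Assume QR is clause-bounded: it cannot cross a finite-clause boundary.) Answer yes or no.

*at least two chefs* sits inside the relative clause *that at least two chefs photographed* modifying *fewer than four treatises*.
Relative clauses block scope extraction: QR cannot target a position outside the modified NP.
*at least two chefs* > *two delegates* would require crossing that boundary, which is illicit.

No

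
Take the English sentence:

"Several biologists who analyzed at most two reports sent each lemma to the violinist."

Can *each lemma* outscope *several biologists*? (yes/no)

The RC *who analyzed at most two reports* is an island, but *each lemma* is not inside it — it is the matrix object, a clausemate of *several biologists*.
Nothing blocks QR of the lower DP to a position above the higher one, so inverse scope is available.

Yes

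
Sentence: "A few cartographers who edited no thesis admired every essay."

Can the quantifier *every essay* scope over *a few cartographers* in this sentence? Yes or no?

The RC *who edited no thesis* is an island, but *every essay* is not inside it — it is the matrix object, a clausemate of *a few cartographers*.
No island intervenes, so both surface and inverse scope are derivable.

Yes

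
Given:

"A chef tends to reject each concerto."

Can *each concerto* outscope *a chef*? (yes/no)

Yes

*each concerto* is the object of the infinitival complement of a raising predicate; raising infinitives are transparent for QR, so the two DPs are in effect clausemates.
Since no island is crossed, the inverse ordering is licensed alongside surface scope.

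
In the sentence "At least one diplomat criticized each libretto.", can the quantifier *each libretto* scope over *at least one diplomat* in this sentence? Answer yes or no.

Both DPs are arguments of the same predicate; there is no clause or island boundary between them.
Clause-internal QR can adjoin the lower DP above the subject, yielding the inverse reading.
The sentence is scopally ambiguous between *at least one diplomat* > *each libretto* and *each libretto* > *at least one diplomat*.

Yes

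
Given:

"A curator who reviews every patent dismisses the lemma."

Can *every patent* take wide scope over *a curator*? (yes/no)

The DP *every patent* is contained in the relative clause *who reviews every patent*.
QR out of a relative clause is ruled out by the relative-clause island constraint.
*every patent* is confined to the island and cannot take scope over *a curator*.
(Only the surface reading survives: one fixed curator with respect to all the relevant patents.)

No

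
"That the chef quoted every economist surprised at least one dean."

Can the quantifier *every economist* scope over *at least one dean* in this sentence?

No

The target quantifier *every economist* is part of the sentential subject *that the chef quoted every economist*.
Subjects — clausal subjects included — are islands for extraction, and QR is no exception.
So *every economist* cannot raise to a position above *at least one dean*.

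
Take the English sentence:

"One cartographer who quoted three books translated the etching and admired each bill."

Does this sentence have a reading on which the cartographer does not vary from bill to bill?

Yes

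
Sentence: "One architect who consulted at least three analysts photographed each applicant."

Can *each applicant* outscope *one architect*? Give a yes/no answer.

*each applicant* is a matrix argument; only *one architect* is modified by the relative clause *who consulted at least three analysts*, so the RC island is irrelevant to the target quantifier.
Clause-internal QR can adjoin the lower DP above the subject, yielding the inverse reading.
Both orderings are possible: *one architect* > *each applicant* and *each applicant* > *one architect*.

Yes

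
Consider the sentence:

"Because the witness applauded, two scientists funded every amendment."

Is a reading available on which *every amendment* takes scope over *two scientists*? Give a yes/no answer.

*every amendment* is a matrix argument; the adjunct is an island but the target quantifier is outside it.
Nothing blocks QR of the lower DP to a position above the higher one, so inverse scope is available.

Yes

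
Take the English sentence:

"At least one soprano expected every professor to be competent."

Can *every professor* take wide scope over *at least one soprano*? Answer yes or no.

ECM infinitives lack a CP barrier, so *every professor* can QR over the matrix subject *at least one soprano*.
QR within a single clause is free, so the lower quantifier may take scope over the higher one.
The sentence is scopally ambiguous between *at least one soprano* > *every professor* and *every professor* > *at least one soprano*.

Yes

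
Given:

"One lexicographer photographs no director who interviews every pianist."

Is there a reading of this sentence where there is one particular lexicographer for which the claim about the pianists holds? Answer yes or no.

Yes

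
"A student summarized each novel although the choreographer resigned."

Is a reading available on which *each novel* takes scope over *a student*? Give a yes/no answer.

Yes

*each novel* is a matrix argument; the adjunct is an island but the target quantifier is outside it.
With no island boundary between them, the object can take inverse scope over the subject via ordinary QR within the clause.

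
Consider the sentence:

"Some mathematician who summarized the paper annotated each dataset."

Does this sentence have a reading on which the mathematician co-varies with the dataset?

Yes

The described interpretation is the *each dataset* > *some mathematician* scoping.
*each dataset* is a matrix argument; only *some mathematician* is modified by the relative clause *who summarized the paper*, so the RC island is irrelevant to the target quantifier.
Clause-internal QR can adjoin the lower DP above the subject, yielding the inverse reading.
So *each dataset* > *some mathematician* is among the available readings.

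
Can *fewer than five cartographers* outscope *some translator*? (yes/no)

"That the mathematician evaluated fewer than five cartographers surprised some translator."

The DP *fewer than five cartographers* is contained in the sentential subject *that the mathematician evaluated fewer than five cartographers*.
Subjects — clausal subjects included — are islands for extraction, and QR is no exception.
So *fewer than five cartographers* cannot raise to a position above *some translator*.

No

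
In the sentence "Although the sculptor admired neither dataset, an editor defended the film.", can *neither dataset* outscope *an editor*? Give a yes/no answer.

*neither dataset* is embedded in the adjunct clause *although the sculptor admired neither dataset*.
Adjunct clauses are scope islands: a quantifier inside an adjunct cannot raise into the matrix clause.
*neither dataset* > *an editor* would require crossing that boundary, which is illicit.

No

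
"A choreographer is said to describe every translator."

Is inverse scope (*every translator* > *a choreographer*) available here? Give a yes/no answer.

Yes

Infinitival complements of raising predicates do not block QR; *every translator* and *a choreographer* are effectively clausemates.
Since no island is crossed, the inverse ordering is licensed alongside surface scope.
The sentence is scopally ambiguous between *a choreographer* > *every translator* and *every translator* > *a choreographer*.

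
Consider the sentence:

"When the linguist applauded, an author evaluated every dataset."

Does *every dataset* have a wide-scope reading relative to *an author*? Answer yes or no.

Yes

Although there is an adjunct clause, *every dataset* is in the main clause, not inside the adjunct.
Since no island is crossed, the inverse ordering is licensed alongside surface scope.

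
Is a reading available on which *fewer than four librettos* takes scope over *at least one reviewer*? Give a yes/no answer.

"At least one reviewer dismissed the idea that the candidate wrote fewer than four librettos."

No

*fewer than four librettos* is embedded in the complex NP *the idea that the candidate wrote fewer than four librettos*.
Since the clause is the complement of a nominal head, the CNPC blocks scope extraction.
*fewer than four librettos* is confined to the island and cannot take scope over *at least one reviewer*.
(Only the surface reading survives: one fixed reviewer with respect to all the relevant librettos.)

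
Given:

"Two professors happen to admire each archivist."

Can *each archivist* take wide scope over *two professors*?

Yes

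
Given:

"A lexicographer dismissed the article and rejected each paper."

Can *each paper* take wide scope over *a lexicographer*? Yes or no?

The DP *each paper* is contained in one conjunct of the coordinate structure (*rejected each paper*).
The Coordinate Structure Constraint blocks movement (including QR) out of a single conjunct.
So the wide-scope reading for *each paper* is blocked.
(Only the surface reading survives: one fixed lexicographer with respect to all the relevant papers.)

No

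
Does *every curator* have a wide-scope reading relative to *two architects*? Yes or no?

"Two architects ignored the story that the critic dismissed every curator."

No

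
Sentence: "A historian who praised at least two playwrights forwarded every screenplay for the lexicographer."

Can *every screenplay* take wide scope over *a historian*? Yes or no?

Yes

*every screenplay* sits in the matrix clause, not in the relative clause on *a historian*.
Clause-internal QR can adjoin the lower DP above the subject, yielding the inverse reading.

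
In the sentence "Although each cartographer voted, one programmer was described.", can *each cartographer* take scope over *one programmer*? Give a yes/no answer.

No

*each cartographer* occurs within the adjunct clause *although each cartographer voted*.
Adverbial clauses are not L-marked, so they are barriers for QR — the quantifier cannot escape the adjunct.
There is no licit LF on which *each cartographer* c-commands *one programmer*.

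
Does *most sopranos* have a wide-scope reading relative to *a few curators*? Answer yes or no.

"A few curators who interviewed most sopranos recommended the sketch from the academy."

*most sopranos* sits inside the relative clause *who interviewed most sopranos*.
Quantifiers inside a relative clause are trapped there; the RC boundary blocks QR.
Hence only narrow scope for *most sopranos* (under *a few curators*) survives.

No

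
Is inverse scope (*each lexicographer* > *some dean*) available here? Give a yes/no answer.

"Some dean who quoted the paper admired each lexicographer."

Yes

The relative clause *who quoted the paper* modifies *some dean*, but *each lexicographer* is not inside that relative clause — it is an argument of the matrix verb.
Nothing blocks QR of the lower DP to a position above the higher one, so inverse scope is available.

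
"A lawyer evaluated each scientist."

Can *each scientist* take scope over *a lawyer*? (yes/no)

Both DPs are arguments of the same predicate; there is no clause or island boundary between them.
No island intervenes, so both surface and inverse scope are derivable.

Yes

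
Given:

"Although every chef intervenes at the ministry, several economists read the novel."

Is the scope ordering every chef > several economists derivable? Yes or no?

No

*every chef* is embedded in the adjunct clause *although every chef intervenes at the ministry*.
Scope out of an adjunct clause is unavailable: QR respects the adjunct-island constraint.
The ordering *every chef* > *several economists* is therefore underivable.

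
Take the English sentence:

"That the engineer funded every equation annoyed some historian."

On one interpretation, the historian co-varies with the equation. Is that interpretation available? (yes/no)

No

The paraphrase describes the scope ordering *every equation* > *some historian*.
The target quantifier *every equation* is part of the sentential subject *that the engineer funded every equation*.
Sentential subjects are islands: a quantifier inside the subject clause cannot raise over the matrix predicate.
So the wide-scope reading for *every equation* is blocked.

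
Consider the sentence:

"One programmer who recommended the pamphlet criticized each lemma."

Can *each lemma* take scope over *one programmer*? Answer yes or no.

Yes

*each lemma* sits in the matrix clause, not in the relative clause on *one programmer*.
Clause-internal QR can adjoin the lower DP above the subject, yielding the inverse reading.
So *each lemma* > *one programmer* is among the available readings.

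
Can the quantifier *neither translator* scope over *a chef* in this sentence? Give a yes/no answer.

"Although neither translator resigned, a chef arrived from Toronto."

No

*neither translator* is embedded in the adjunct clause *although neither translator resigned*.
The adjunct-island constraint bars QR out of an adverbial clause.
So the wide-scope reading for *neither translator* is blocked.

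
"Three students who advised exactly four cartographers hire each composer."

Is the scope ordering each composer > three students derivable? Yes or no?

Yes

The relative clause *who advised exactly four cartographers* modifies *three students*, but *each composer* is not inside that relative clause — it is an argument of the matrix verb.
Ordinary QR to a clause-peripheral position gives the wide-scope LF for the lower DP.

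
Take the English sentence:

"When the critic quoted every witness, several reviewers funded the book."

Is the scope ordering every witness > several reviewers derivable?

No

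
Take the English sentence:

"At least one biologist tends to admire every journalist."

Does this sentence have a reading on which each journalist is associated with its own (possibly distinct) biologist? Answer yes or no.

The described interpretation is the *every journalist* > *at least one biologist* scoping.
Infinitival complements of raising predicates do not block QR; *every journalist* and *at least one biologist* are effectively clausemates.
With no island boundary between them, the object can take inverse scope over the subject via ordinary QR within the clause.
The sentence is scopally ambiguous between *at least one biologist* > *every journalist* and *every journalist* > *at least one biologist*.

Yes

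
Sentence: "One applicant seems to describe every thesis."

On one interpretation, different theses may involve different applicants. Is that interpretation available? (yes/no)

The described interpretation is the *every thesis* > *one applicant* scoping.
*every thesis* is inside a raising infinitive, which is transparent to QR (no CP barrier), so it behaves as a matrix argument.
No island intervenes, so both surface and inverse scope are derivable.

Yes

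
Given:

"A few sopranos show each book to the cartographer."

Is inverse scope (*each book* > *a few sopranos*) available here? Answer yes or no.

*each book* and *a few sopranos* are in the same minimal clause.
Since no island is crossed, the inverse ordering is licensed alongside surface scope.

Yes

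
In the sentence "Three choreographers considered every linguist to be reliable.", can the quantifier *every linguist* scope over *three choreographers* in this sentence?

Yes

*every linguist* is the subject of an ECM infinitive — the infinitival complement of an ECM verb is not a scope island, so *every linguist* can raise into the matrix clause.
QR within a single clause is free, so the lower quantifier may take scope over the higher one.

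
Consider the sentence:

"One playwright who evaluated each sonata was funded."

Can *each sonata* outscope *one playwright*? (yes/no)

*each sonata* is embedded in the relative clause *who evaluated each sonata*.
Quantifiers inside a relative clause are trapped there; the RC boundary blocks QR.
There is no licit LF on which *each sonata* c-commands *one playwright*.

No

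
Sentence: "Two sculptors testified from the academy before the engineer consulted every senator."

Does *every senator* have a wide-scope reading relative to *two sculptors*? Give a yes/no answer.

*every senator* sits inside the adjunct clause *before the engineer consulted every senator*.
The adjunct-island constraint bars QR out of an adverbial clause.
*every senator* > *two sculptors* would require crossing that boundary, which is illicit.

No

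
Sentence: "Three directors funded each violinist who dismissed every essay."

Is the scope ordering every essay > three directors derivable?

No

The target quantifier *every essay* is part of the relative clause *who dismissed every essay* modifying *each violinist*.
Quantifiers inside a relative clause are trapped there; the RC boundary blocks QR.
The inverse ordering *every essay* > *three directors* is therefore underivable.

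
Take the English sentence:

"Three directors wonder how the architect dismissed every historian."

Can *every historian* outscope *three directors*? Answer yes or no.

No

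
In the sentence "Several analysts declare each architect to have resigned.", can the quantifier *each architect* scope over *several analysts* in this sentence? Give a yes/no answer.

*each architect* is an ECM subject; ECM complements are not islands, and the embedded quantifier may take matrix scope.
No island intervenes, so both surface and inverse scope are derivable.

Yes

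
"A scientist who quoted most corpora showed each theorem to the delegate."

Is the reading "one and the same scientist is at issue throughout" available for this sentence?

The described interpretation is the *a scientist* > *each theorem* scoping.
That is the surface-scope ordering, which is always one of the available readings — island constraints only ever restrict inverse scope.

Yes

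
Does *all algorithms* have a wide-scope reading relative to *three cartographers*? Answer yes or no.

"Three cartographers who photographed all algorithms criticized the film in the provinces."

No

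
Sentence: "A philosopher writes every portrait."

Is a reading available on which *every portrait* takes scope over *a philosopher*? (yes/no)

*every portrait* and *a philosopher* are in the same minimal clause.
Clause-internal QR can adjoin the lower DP above the subject, yielding the inverse reading.

Yes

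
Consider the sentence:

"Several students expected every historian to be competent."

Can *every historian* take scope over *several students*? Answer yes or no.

The ECM infinitive is scope-transparent — *every historian* is free to raise above *several students*.
Clause-internal QR can adjoin the lower DP above the subject, yielding the inverse reading.
So *every historian* > *several students* is among the available readings.

Yes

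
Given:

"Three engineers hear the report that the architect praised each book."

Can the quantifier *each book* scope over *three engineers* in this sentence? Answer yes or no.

The target quantifier *each book* is part of the complex NP *the report that the architect praised each book*.
Noun-complement clauses are scope islands (the Complex NP Constraint): a quantifier inside one cannot scope into the matrix.
The inverse ordering *each book* > *three engineers* is therefore underivable.

No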